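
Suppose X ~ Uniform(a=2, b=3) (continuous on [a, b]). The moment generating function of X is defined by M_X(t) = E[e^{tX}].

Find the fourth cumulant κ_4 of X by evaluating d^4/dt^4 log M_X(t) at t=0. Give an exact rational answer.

κ_4 = K′′′′(0) = -1/120

M_X(t) = (e^(3*t) - e^(2*t))/t
K_X(t) = log M_X(t) = -log(t) + log(e^(3*t) - e^(2*t))
K′(t) = (3*t*e^(t) - 2*t - e^(t) + 1)/(t*e^(t) - t)
K′′(t) = (-t^2*e^(t) + e^(2*t) - 2*e^(t) + 1)/(t^2*e^(2*t) - 2*t^2*e^(t) + t^2)
K′′′(t) = (t^3*e^(2*t) + t^3*e^(t) - 2*e^(3*t) + 6*e^(2*t) - 6*e^(t) + 2)/(t^3*e^(3*t) - 3*t^3*e^(2*t) + 3*t^3*e^(t) - t^3)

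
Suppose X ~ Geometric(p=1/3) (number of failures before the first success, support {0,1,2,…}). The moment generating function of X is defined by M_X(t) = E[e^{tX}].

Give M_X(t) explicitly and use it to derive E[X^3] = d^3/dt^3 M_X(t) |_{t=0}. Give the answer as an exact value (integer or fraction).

E[X^3] = d^3M/dt^3 |_{t=0} = 74

M_X(t) = 1/(3*(1 - 2*e^(t)/3))
dM/dt = 2*e^(t)/(4*e^(2*t) - 12*e^(t) + 9)
d^2M/dt^2 = (-4*e^(2*t) - 6*e^(t))/(8*e^(3*t) - 36*e^(2*t) + 54*e^(t) - 27)
d^3M/dt^3 = (8*e^(3*t) + 48*e^(2*t) + 18*e^(t))/(16*e^(4*t) - 96*e^(3*t) + 216*e^(2*t) - 216*e^(t) + 81)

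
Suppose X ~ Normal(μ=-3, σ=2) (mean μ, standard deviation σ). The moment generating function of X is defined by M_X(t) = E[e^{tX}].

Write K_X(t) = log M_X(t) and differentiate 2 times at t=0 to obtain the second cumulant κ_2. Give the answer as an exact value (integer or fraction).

κ_2 = d^2K/dt^2 |_{t=0} = 4

M_X(t) = e^(2*t^2 - 3*t)
K_X(t) = log M_X(t) = 2*t^2 - 3*t
dK/dt = 4*t - 3
d^2K/dt^2 = 4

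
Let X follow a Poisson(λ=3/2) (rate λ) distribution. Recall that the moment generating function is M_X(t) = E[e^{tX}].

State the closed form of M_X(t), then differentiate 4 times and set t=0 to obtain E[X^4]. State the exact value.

M_X(t) = e^(3*e^(t)/2 - 3/2)
D^4[M](t) = (81*e^(4*t)*e^(3*e^(t)/2) + 324*e^(3*t)*e^(3*e^(t)/2) + 252*e^(2*t)*e^(3*e^(t)/2) + 24*e^(t)*e^(3*e^(t)/2))*e^(-3/2)/16

E[X^4] = D^4[M](0) = 681/16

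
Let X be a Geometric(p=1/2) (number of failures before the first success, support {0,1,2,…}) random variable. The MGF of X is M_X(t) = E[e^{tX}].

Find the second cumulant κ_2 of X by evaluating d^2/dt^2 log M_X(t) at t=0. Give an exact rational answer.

M_X(t) = 1/(2*(1 - e^(t)/2))
K_X(t) = log M_X(t) = -log(1 - e^(t)/2) - log(2)
K^(2)(t) = 2*e^(t)/(e^(2*t) - 4*e^(t) + 4)

κ_2 = K^(2)(0) = 2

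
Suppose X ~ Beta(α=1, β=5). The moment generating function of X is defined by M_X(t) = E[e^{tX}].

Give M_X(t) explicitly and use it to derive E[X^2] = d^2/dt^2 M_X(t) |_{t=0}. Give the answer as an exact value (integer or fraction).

E[X^2] = M^(2)(0) = 1/21

M_X(t) = ₁F₁(1; 6; t)
M^(2)(t) = ₁F₁(3; 8; t)/21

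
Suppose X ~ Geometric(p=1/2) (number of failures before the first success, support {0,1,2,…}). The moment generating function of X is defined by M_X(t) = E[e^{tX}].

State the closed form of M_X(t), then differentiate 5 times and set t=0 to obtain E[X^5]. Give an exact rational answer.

E[X^5] = M′′′′′(0) = 541

M_X(t) = 1/(2*(1 - e^(t)/2))
M′(t) = e^(t)/(e^(2*t) - 4*e^(t) + 4)
M′′(t) = (-e^(2*t) - 2*e^(t))/(e^(3*t) - 6*e^(2*t) + 12*e^(t) - 8)
M′′′(t) = (e^(3*t) + 8*e^(2*t) + 4*e^(t))/(e^(4*t) - 8*e^(3*t) + 24*e^(2*t) - 32*e^(t) + 16)
M′′′′(t) = (-e^(4*t) - 22*e^(3*t) - 44*e^(2*t) - 8*e^(t))/(e^(5*t) - 10*e^(4*t) + 40*e^(3*t) - 80*e^(2*t) + 80*e^(t) - 32)
M′′′′′(t) = (e^(5*t) + 52*e^(4*t) + 264*e^(3*t) + 208*e^(2*t) + 16*e^(t))/(e^(6*t) - 12*e^(5*t) + 60*e^(4*t) - 160*e^(3*t) + 240*e^(2*t) - 192*e^(t) + 64)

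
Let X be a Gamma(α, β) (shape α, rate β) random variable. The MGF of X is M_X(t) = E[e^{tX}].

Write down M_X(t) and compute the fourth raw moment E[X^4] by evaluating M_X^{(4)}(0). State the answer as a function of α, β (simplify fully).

E[X^4] = M′′′′(0) = α*(α^3 + 6*α^2 + 11*α + 6)/β^4

M_X(t) = (β/(β - t))^α
M′(t) = -α*β^α*(1/(β - t))^α/(-β + t)
M′′(t) = (α^2*β^α*(1/(β - t))^α + α*β^α*(1/(β - t))^α)/(β^2 - 2*β*t + t^2)
M′′′(t) = (-α^3*β^α*(1/(β - t))^α - 3*α^2*β^α*(1/(β - t))^α - 2*α*β^α*(1/(β - t))^α)/(-β^3 + 3*β^2*t - 3*β*t^2 + t^3)
M′′′′(t) = (α^4*β^α*(1/(β - t))^α + 6*α^3*β^α*(1/(β - t))^α + 11*α^2*β^α*(1/(β - t))^α + 6*α*β^α*(1/(β - t))^α)/(β^4 - 4*β^3*t + 6*β^2*t^2 - 4*β*t^3 + t^4)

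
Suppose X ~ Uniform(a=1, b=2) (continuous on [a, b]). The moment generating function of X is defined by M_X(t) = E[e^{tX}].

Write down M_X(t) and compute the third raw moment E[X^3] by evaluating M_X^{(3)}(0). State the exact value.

E[X^3] = M′′′(0) = 15/4

M_X(t) = (e^(2*t) - e^(t))/t
M′(t) = (2*t*e^(2*t) - t*e^(t) - e^(2*t) + e^(t))/t^2
M′′(t) = (4*t^2*e^(2*t) - t^2*e^(t) - 4*t*e^(2*t) + 2*t*e^(t) + 2*e^(2*t) - 2*e^(t))/t^3
M′′′(t) = (8*t^3*e^(2*t) - t^3*e^(t) - 12*t^2*e^(2*t) + 3*t^2*e^(t) + 12*t*e^(2*t) - 6*t*e^(t) - 6*e^(2*t) + 6*e^(t))/t^4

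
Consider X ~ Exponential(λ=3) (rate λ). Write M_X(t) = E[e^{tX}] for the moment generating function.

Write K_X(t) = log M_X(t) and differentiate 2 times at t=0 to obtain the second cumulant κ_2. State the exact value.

M_X(t) = 3/(3 - t)
K_X(t) = log M_X(t) = -log(3 - t) + log(3)
K′(t) = -1/(t - 3)
K′′(t) = 1/(t^2 - 6*t + 9)

κ_2 = K′′(0) = 1/9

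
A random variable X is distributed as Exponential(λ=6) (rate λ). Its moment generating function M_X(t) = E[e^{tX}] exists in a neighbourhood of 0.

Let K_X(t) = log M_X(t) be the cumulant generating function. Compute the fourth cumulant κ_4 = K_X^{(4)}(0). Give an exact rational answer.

κ_4 = d^4K/dt^4 |_{t=0} = 1/216

M_X(t) = 6/(6 - t)
K_X(t) = log M_X(t) = -log(6 - t) + log(6)
dK/dt = -1/(t - 6)
d^2K/dt^2 = 1/(t^2 - 12*t + 36)
d^3K/dt^3 = -2/(t^3 - 18*t^2 + 108*t - 216)
d^4K/dt^4 = 6/(t^4 - 24*t^3 + 216*t^2 - 864*t + 1296)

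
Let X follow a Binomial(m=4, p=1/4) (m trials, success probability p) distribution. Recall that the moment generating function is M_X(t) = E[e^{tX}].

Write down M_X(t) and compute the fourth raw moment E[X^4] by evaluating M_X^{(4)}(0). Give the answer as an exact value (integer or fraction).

E[X^4] = D^4[M](0) = 275/32

M_X(t) = (e^(t)/4 + 3/4)^4
D^4[M](t) = e^(4*t) + 243*e^(3*t)/64 + 27*e^(2*t)/8 + 27*e^(t)/64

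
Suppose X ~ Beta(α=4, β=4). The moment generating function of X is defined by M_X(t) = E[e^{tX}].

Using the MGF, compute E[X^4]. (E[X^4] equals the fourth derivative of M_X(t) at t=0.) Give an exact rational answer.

E[X^4] = D^4[M](0) = 7/66

M_X(t) = ₁F₁(4; 8; t)
D^4[M](t) = 7*₁F₁(8; 12; t)/66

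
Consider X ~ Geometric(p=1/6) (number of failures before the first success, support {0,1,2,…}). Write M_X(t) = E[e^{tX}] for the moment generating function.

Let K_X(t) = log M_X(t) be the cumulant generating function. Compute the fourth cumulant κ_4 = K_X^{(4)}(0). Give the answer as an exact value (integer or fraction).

κ_4 = K^(4)(0) = 5430

M_X(t) = 1/(6*(1 - 5*e^(t)/6))
K_X(t) = log M_X(t) = -log(1 - 5*e^(t)/6) - log(6)
K^(4)(t) = (750*e^(3*t) + 3600*e^(2*t) + 1080*e^(t))/(625*e^(4*t) - 3000*e^(3*t) + 5400*e^(2*t) - 4320*e^(t) + 1296)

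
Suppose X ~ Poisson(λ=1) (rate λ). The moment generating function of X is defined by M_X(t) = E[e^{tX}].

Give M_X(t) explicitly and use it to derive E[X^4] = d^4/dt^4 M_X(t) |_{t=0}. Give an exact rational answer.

M_X(t) = e^(e^(t) - 1)
M′(t) = e^(-1)*e^(t)*e^(e^(t))
M′′(t) = (e^(2*t)*e^(e^(t)) + e^(t)*e^(e^(t)))*e^(-1)
M′′′(t) = (e^(3*t)*e^(e^(t)) + 3*e^(2*t)*e^(e^(t)) + e^(t)*e^(e^(t)))*e^(-1)
M′′′′(t) = (e^(4*t)*e^(e^(t)) + 6*e^(3*t)*e^(e^(t)) + 7*e^(2*t)*e^(e^(t)) + e^(t)*e^(e^(t)))*e^(-1)

E[X^4] = M′′′′(0) = 15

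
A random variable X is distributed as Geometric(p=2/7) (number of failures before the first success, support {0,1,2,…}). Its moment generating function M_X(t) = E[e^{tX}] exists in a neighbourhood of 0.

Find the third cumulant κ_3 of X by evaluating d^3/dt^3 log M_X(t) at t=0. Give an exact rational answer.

M_X(t) = 2/(7*(1 - 5*e^(t)/7))
K_X(t) = log M_X(t) = -log(1 - 5*e^(t)/7) - log(7) + log(2)
dK/dt = -5*e^(t)/(5*e^(t) - 7)
d^2K/dt^2 = 35*e^(t)/(25*e^(2*t) - 70*e^(t) + 49)
d^3K/dt^3 = (-175*e^(2*t) - 245*e^(t))/(125*e^(3*t) - 525*e^(2*t) + 735*e^(t) - 343)

κ_3 = d^3K/dt^3 |_{t=0} = 105/2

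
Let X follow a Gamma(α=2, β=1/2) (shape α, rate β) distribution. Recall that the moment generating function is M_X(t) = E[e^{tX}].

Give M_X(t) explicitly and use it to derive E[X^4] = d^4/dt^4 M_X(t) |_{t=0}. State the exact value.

M_X(t) = 1/(4*(1/2 - t)^2)
M′(t) = -4/(8*t^3 - 12*t^2 + 6*t - 1)
M′′(t) = 24/(16*t^4 - 32*t^3 + 24*t^2 - 8*t + 1)
M′′′(t) = -192/(32*t^5 - 80*t^4 + 80*t^3 - 40*t^2 + 10*t - 1)
M′′′′(t) = 1920/(64*t^6 - 192*t^5 + 240*t^4 - 160*t^3 + 60*t^2 - 12*t + 1)

E[X^4] = M′′′′(0) = 1920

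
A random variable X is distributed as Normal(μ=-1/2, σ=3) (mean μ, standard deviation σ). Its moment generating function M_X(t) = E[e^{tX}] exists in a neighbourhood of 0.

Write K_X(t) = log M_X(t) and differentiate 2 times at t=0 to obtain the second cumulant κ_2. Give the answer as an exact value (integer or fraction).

M_X(t) = e^(9*t^2/2 - t/2)
K_X(t) = log M_X(t) = 9*t^2/2 - t/2
dK/dt = 9*t - 1/2
d^2K/dt^2 = 9

κ_2 = d^2K/dt^2 |_{t=0} = 9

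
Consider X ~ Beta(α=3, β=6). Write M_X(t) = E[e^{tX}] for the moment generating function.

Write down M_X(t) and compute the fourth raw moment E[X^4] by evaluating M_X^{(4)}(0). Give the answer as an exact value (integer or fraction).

M_X(t) = ₁F₁(3; 9; t)
dM/dt = ₁F₁(4; 10; t)/3
d^2M/dt^2 = 2*₁F₁(5; 11; t)/15
d^3M/dt^3 = 2*₁F₁(6; 12; t)/33
d^4M/dt^4 = ₁F₁(7; 13; t)/33

E[X^4] = d^4M/dt^4 |_{t=0} = 1/33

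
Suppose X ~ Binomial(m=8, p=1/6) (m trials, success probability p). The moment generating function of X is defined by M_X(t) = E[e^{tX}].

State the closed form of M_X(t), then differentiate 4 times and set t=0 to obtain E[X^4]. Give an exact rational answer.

E[X^4] = D^4[M](0) = 617/27

M_X(t) = (e^(t)/6 + 5/6)^8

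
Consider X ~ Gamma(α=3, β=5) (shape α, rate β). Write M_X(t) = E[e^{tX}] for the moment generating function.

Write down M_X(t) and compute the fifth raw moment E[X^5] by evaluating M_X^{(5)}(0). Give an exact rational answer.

M_X(t) = 125/(5 - t)^3
dM/dt = 375/(t^4 - 20*t^3 + 150*t^2 - 500*t + 625)
d^2M/dt^2 = -1500/(t^5 - 25*t^4 + 250*t^3 - 1250*t^2 + 3125*t - 3125)
d^3M/dt^3 = 7500/(t^6 - 30*t^5 + 375*t^4 - 2500*t^3 + 9375*t^2 - 18750*t + 15625)
d^4M/dt^4 = -45000/(t^7 - 35*t^6 + 525*t^5 - 4375*t^4 + 21875*t^3 - 65625*t^2 + 109375*t - 78125)
d^5M/dt^5 = 315000/(t^8 - 40*t^7 + 700*t^6 - 7000*t^5 + 43750*t^4 - 175000*t^3 + 437500*t^2 - 625000*t + 390625)

E[X^5] = d^5M/dt^5 |_{t=0} = 504/625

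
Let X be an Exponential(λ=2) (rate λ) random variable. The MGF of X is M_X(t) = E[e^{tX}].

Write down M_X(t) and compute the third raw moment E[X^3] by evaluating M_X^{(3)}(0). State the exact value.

M_X(t) = 2/(2 - t)
M′(t) = 2/(t^2 - 4*t + 4)
M′′(t) = -4/(t^3 - 6*t^2 + 12*t - 8)
M′′′(t) = 12/(t^4 - 8*t^3 + 24*t^2 - 32*t + 16)

E[X^3] = M′′′(0) = 3/4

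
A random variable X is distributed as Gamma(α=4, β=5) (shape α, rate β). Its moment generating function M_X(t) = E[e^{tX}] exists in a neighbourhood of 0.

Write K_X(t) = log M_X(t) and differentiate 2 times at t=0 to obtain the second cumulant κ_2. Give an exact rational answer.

M_X(t) = 625/(5 - t)^4
K_X(t) = log M_X(t) = -4*log(5 - t) + 4*log(5)
K^(2)(t) = 4/(t^2 - 10*t + 25)

κ_2 = K^(2)(0) = 4/25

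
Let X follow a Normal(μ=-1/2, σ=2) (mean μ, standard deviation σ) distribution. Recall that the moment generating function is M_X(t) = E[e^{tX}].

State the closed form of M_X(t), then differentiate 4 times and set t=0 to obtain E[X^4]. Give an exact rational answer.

E[X^4] = D^4[M](0) = 865/16

M_X(t) = e^(2*t^2 - t/2)
D^4[M](t) = (4096*t^4*e^(2*t^2) - 2048*t^3*e^(2*t^2) + 6528*t^2*e^(2*t^2) - 1568*t*e^(2*t^2) + 865*e^(2*t^2))*e^(-t/2)/16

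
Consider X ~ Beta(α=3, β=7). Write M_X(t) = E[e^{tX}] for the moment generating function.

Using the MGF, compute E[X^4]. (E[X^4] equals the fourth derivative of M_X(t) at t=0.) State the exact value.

E[X^4] = D^4[M](0) = 3/143

M_X(t) = ₁F₁(3; 10; t)
D^4[M](t) = 3*₁F₁(7; 14; t)/143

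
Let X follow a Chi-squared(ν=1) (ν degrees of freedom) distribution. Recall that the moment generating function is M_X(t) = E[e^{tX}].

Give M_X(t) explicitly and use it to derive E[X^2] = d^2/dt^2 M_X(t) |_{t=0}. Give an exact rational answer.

M_X(t) = 1/√(1 - 2*t)
dM/dt = -1/(2*t*√(1 - 2*t) - √(1 - 2*t))
d^2M/dt^2 = 3/(4*t^2*√(1 - 2*t) - 4*t*√(1 - 2*t) + √(1 - 2*t))

E[X^2] = d^2M/dt^2 |_{t=0} = 3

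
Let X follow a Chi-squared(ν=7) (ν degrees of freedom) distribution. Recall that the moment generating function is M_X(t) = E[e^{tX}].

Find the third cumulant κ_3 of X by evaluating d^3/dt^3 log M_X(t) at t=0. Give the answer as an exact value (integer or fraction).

M_X(t) = (1 - 2*t)^(-7/2)
K_X(t) = log M_X(t) = -7*log(1 - 2*t)/2
K′(t) = -7/(2*t - 1)
K′′(t) = 14/(4*t^2 - 4*t + 1)
K′′′(t) = -56/(8*t^3 - 12*t^2 + 6*t - 1)

κ_3 = K′′′(0) = 56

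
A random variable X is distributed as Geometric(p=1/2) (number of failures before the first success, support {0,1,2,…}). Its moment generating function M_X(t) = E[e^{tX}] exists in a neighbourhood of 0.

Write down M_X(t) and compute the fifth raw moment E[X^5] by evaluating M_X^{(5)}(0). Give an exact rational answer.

M_X(t) = 1/(2*(1 - e^(t)/2))
M′(t) = e^(t)/(e^(2*t) - 4*e^(t) + 4)
M′′(t) = (-e^(2*t) - 2*e^(t))/(e^(3*t) - 6*e^(2*t) + 12*e^(t) - 8)
M′′′(t) = (e^(3*t) + 8*e^(2*t) + 4*e^(t))/(e^(4*t) - 8*e^(3*t) + 24*e^(2*t) - 32*e^(t) + 16)
M′′′′(t) = (-e^(4*t) - 22*e^(3*t) - 44*e^(2*t) - 8*e^(t))/(e^(5*t) - 10*e^(4*t) + 40*e^(3*t) - 80*e^(2*t) + 80*e^(t) - 32)
M′′′′′(t) = (e^(5*t) + 52*e^(4*t) + 264*e^(3*t) + 208*e^(2*t) + 16*e^(t))/(e^(6*t) - 12*e^(5*t) + 60*e^(4*t) - 160*e^(3*t) + 240*e^(2*t) - 192*e^(t) + 64)

E[X^5] = M′′′′′(0) = 541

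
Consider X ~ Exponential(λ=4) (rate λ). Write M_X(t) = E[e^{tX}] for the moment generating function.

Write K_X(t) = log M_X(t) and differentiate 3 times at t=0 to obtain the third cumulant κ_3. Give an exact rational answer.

M_X(t) = 4/(4 - t)
K_X(t) = log M_X(t) = -log(4 - t) + 2*log(2)
D^3[K](t) = -2/(t^3 - 12*t^2 + 48*t - 64)

κ_3 = D^3[K](0) = 1/32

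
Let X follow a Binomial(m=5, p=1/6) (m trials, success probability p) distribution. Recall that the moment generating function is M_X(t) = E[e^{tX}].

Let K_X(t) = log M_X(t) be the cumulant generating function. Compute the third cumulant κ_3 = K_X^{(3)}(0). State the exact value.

κ_3 = D^3[K](0) = 25/54

M_X(t) = (e^(t)/6 + 5/6)^5
K_X(t) = log M_X(t) = 5*log(e^(t)/6 + 5/6)
D^3[K](t) = (-25*e^(2*t) + 125*e^(t))/(e^(3*t) + 15*e^(2*t) + 75*e^(t) + 125)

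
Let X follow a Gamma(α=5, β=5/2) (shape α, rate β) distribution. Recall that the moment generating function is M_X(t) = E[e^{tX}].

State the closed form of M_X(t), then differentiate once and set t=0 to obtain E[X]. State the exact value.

E[X] = dM/dt |_{t=0} = 2

M_X(t) = 3125/(32*(5/2 - t)^5)
dM/dt = 31250/(64*t^6 - 960*t^5 + 6000*t^4 - 20000*t^3 + 37500*t^2 - 37500*t + 15625)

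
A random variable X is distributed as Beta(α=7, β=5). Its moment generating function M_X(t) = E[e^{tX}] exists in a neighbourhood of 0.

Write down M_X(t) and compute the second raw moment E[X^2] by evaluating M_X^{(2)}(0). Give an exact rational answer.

M_X(t) = ₁F₁(7; 12; t)
dM/dt = 7*₁F₁(8; 13; t)/12
d^2M/dt^2 = 14*₁F₁(9; 14; t)/39

E[X^2] = d^2M/dt^2 |_{t=0} = 14/39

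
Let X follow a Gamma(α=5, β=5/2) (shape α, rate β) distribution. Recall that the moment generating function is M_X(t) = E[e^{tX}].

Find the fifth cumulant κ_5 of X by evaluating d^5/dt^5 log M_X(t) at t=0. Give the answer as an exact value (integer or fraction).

M_X(t) = 3125/(32*(5/2 - t)^5)
K_X(t) = log M_X(t) = -5*log(5/2 - t) - 5*log(2) + 5*log(5)
D^5[K](t) = -3840/(32*t^5 - 400*t^4 + 2000*t^3 - 5000*t^2 + 6250*t - 3125)

κ_5 = D^5[K](0) = 768/625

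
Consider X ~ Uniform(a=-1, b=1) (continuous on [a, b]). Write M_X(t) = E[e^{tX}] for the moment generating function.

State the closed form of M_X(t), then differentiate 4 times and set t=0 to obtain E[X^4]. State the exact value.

M_X(t) = (e^(t) - e^(-t))/(2*t)
M′(t) = (t*e^(2*t) + t - e^(2*t) + 1)*e^(-t)/(2*t^2)
M′′(t) = (t^2*e^(2*t) - t^2 - 2*t*e^(2*t) - 2*t + 2*e^(2*t) - 2)*e^(-t)/(2*t^3)
M′′′(t) = (t^3*e^(2*t) + t^3 - 3*t^2*e^(2*t) + 3*t^2 + 6*t*e^(2*t) + 6*t - 6*e^(2*t) + 6)*e^(-t)/(2*t^4)
M′′′′(t) = (t^4*e^(2*t) - t^4 - 4*t^3*e^(2*t) - 4*t^3 + 12*t^2*e^(2*t) - 12*t^2 - 24*t*e^(2*t) - 24*t + 24*e^(2*t) - 24)*e^(-t)/(2*t^5)

E[X^4] = M′′′′(0) = 1/5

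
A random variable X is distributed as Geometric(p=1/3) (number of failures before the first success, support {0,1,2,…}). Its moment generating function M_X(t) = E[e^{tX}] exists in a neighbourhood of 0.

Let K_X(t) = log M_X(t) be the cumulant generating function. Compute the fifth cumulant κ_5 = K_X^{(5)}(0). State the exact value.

κ_5 = d^5K/dt^5 |_{t=0} = 2190

M_X(t) = 1/(3*(1 - 2*e^(t)/3))
K_X(t) = log M_X(t) = -log(1 - 2*e^(t)/3) - log(3)
dK/dt = -2*e^(t)/(2*e^(t) - 3)
d^2K/dt^2 = 6*e^(t)/(4*e^(2*t) - 12*e^(t) + 9)
d^3K/dt^3 = (-12*e^(2*t) - 18*e^(t))/(8*e^(3*t) - 36*e^(2*t) + 54*e^(t) - 27)
d^4K/dt^4 = (24*e^(3*t) + 144*e^(2*t) + 54*e^(t))/(16*e^(4*t) - 96*e^(3*t) + 216*e^(2*t) - 216*e^(t) + 81)
d^5K/dt^5 = (-48*e^(4*t) - 792*e^(3*t) - 1188*e^(2*t) - 162*e^(t))/(32*e^(5*t) - 240*e^(4*t) + 720*e^(3*t) - 1080*e^(2*t) + 810*e^(t) - 243)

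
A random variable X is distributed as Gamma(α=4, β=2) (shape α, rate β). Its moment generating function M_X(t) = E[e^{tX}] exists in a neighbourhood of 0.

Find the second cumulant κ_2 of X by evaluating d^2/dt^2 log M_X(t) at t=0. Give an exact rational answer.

M_X(t) = 16/(2 - t)^4
K_X(t) = log M_X(t) = -4*log(2 - t) + 4*log(2)
D^2[K](t) = 4/(t^2 - 4*t + 4)

κ_2 = D^2[K](0) = 1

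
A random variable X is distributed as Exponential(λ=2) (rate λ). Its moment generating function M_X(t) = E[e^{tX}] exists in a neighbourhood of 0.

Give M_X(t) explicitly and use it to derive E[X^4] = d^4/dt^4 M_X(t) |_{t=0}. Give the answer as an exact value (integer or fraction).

M_X(t) = 2/(2 - t)
M^(4)(t) = -48/(t^5 - 10*t^4 + 40*t^3 - 80*t^2 + 80*t - 32)

E[X^4] = M^(4)(0) = 3/2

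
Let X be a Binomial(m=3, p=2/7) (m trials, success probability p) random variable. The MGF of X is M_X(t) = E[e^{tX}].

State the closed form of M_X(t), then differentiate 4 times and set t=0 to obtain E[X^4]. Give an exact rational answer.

M_X(t) = (2*e^(t)/7 + 5/7)^3
M^(4)(t) = 648*e^(3*t)/343 + 960*e^(2*t)/343 + 150*e^(t)/343

E[X^4] = M^(4)(0) = 1758/343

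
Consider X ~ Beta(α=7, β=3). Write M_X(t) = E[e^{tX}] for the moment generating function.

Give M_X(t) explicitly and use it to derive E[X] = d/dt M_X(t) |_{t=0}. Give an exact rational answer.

M_X(t) = ₁F₁(7; 10; t)
dM/dt = 7*₁F₁(8; 11; t)/10

E[X] = dM/dt |_{t=0} = 7/10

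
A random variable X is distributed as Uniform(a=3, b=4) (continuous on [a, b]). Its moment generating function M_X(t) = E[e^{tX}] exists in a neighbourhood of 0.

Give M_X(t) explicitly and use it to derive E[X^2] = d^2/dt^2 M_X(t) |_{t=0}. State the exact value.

M_X(t) = (e^(4*t) - e^(3*t))/t
dM/dt = (4*t*e^(4*t) - 3*t*e^(3*t) - e^(4*t) + e^(3*t))/t^2
d^2M/dt^2 = (16*t^2*e^(4*t) - 9*t^2*e^(3*t) - 8*t*e^(4*t) + 6*t*e^(3*t) + 2*e^(4*t) - 2*e^(3*t))/t^3

E[X^2] = d^2M/dt^2 |_{t=0} = 37/3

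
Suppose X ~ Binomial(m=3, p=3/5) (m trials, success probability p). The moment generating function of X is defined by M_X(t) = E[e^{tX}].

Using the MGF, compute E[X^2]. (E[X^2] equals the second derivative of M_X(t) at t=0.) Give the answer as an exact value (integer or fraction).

E[X^2] = D^2[M](0) = 99/25

M_X(t) = (3*e^(t)/5 + 2/5)^3
D^2[M](t) = 243*e^(3*t)/125 + 216*e^(2*t)/125 + 36*e^(t)/125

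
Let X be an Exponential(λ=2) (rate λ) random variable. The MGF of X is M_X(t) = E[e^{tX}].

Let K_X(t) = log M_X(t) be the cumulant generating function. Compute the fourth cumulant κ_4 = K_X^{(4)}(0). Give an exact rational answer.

M_X(t) = 2/(2 - t)
K_X(t) = log M_X(t) = -log(2 - t) + log(2)
K^(4)(t) = 6/(t^4 - 8*t^3 + 24*t^2 - 32*t + 16)

κ_4 = K^(4)(0) = 3/8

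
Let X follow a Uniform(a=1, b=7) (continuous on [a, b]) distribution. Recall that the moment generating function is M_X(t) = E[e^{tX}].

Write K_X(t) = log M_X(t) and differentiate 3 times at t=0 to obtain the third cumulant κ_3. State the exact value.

M_X(t) = (e^(7*t) - e^(t))/(6*t)
K_X(t) = log M_X(t) = -log(t) + log(e^(7*t) - e^(t)) - log(6)
dK/dt = (7*t*e^(6*t) - t - e^(6*t) + 1)/(t*e^(6*t) - t)
d^2K/dt^2 = (-36*t^2*e^(6*t) + e^(12*t) - 2*e^(6*t) + 1)/(t^2*e^(12*t) - 2*t^2*e^(6*t) + t^2)
d^3K/dt^3 = (216*t^3*e^(12*t) + 216*t^3*e^(6*t) - 2*e^(18*t) + 6*e^(12*t) - 6*e^(6*t) + 2)/(t^3*e^(18*t) - 3*t^3*e^(12*t) + 3*t^3*e^(6*t) - t^3)

κ_3 = d^3K/dt^3 |_{t=0} = 0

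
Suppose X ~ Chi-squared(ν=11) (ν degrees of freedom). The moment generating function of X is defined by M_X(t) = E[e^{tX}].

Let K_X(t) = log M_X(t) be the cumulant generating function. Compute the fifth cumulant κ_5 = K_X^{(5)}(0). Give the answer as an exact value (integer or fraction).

M_X(t) = (1 - 2*t)^(-11/2)
K_X(t) = log M_X(t) = -11*log(1 - 2*t)/2
K^(5)(t) = -4224/(32*t^5 - 80*t^4 + 80*t^3 - 40*t^2 + 10*t - 1)

κ_5 = K^(5)(0) = 4224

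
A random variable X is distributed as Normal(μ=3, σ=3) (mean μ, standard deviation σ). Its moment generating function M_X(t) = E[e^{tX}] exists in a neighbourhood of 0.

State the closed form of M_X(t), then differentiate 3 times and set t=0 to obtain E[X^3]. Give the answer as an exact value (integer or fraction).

E[X^3] = D^3[M](0) = 108

M_X(t) = e^(9*t^2/2 + 3*t)
D^3[M](t) = 729*t^3*e^(3*t)*e^(9*t^2/2) + 729*t^2*e^(3*t)*e^(9*t^2/2) + 486*t*e^(3*t)*e^(9*t^2/2) + 108*e^(3*t)*e^(9*t^2/2)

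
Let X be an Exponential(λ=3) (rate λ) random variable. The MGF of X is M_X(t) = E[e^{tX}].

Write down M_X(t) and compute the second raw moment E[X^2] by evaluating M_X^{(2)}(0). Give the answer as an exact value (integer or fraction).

E[X^2] = M^(2)(0) = 2/9

M_X(t) = 3/(3 - t)
M^(2)(t) = -6/(t^3 - 9*t^2 + 27*t - 27)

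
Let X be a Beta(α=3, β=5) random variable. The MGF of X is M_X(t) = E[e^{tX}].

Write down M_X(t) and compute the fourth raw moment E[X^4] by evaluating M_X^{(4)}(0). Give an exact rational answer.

M_X(t) = ₁F₁(3; 8; t)
D^4[M](t) = ₁F₁(7; 12; t)/22

E[X^4] = D^4[M](0) = 1/22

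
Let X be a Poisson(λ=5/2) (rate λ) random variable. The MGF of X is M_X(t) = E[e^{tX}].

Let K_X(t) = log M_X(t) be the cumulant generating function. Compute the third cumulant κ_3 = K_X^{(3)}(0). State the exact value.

M_X(t) = e^(5*e^(t)/2 - 5/2)
K_X(t) = log M_X(t) = 5*e^(t)/2 - 5/2
K^(3)(t) = 5*e^(t)/2

κ_3 = K^(3)(0) = 5/2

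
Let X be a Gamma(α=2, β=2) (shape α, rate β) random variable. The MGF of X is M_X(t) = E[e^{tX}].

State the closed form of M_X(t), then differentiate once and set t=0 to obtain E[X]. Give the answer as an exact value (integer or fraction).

E[X] = dM/dt |_{t=0} = 1

M_X(t) = 4/(2 - t)^2
dM/dt = -8/(t^3 - 6*t^2 + 12*t - 8)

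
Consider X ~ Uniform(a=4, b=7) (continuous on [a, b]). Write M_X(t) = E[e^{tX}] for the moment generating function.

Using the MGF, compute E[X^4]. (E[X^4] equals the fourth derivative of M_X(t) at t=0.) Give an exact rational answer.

E[X^4] = M′′′′(0) = 5261/5

M_X(t) = (e^(7*t) - e^(4*t))/(3*t)
M′(t) = (7*t*e^(7*t) - 4*t*e^(4*t) - e^(7*t) + e^(4*t))/(3*t^2)
M′′(t) = (49*t^2*e^(7*t) - 16*t^2*e^(4*t) - 14*t*e^(7*t) + 8*t*e^(4*t) + 2*e^(7*t) - 2*e^(4*t))/(3*t^3)
M′′′(t) = (343*t^3*e^(7*t) - 64*t^3*e^(4*t) - 147*t^2*e^(7*t) + 48*t^2*e^(4*t) + 42*t*e^(7*t) - 24*t*e^(4*t) - 6*e^(7*t) + 6*e^(4*t))/(3*t^4)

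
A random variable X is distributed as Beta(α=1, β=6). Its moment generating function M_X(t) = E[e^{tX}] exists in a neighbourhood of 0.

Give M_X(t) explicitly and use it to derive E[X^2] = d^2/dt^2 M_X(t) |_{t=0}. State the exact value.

M_X(t) = ₁F₁(1; 7; t)
M^(2)(t) = ₁F₁(3; 9; t)/28

E[X^2] = M^(2)(0) = 1/28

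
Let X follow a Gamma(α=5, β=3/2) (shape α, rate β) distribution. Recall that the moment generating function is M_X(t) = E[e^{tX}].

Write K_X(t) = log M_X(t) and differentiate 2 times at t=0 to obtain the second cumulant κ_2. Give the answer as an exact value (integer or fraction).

κ_2 = D^2[K](0) = 20/9

M_X(t) = 243/(32*(3/2 - t)^5)
K_X(t) = log M_X(t) = -5*log(3/2 - t) - 5*log(2) + 5*log(3)
D^2[K](t) = 20/(4*t^2 - 12*t + 9)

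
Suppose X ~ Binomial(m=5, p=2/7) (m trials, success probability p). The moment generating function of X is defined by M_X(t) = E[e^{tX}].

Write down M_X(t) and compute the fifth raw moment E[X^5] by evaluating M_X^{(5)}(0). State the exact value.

E[X^5] = D^5[M](0) = 1161850/16807

M_X(t) = (2*e^(t)/7 + 5/7)^5
D^5[M](t) = 100000*e^(5*t)/16807 + 409600*e^(4*t)/16807 + 486000*e^(3*t)/16807 + 160000*e^(2*t)/16807 + 6250*e^(t)/16807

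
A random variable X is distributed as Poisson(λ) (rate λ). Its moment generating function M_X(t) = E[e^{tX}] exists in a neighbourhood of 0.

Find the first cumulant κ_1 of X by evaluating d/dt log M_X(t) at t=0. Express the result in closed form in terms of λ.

M_X(t) = e^(λ*(e^(t) - 1))
K_X(t) = log M_X(t) = λ*(e^(t) - 1)
K^(1)(t) = λ*e^(t)

κ_1 = K^(1)(0) = λ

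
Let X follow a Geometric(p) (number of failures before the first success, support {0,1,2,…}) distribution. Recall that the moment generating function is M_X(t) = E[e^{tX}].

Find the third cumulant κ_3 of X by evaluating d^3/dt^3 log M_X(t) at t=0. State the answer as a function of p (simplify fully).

M_X(t) = p/(-(1 - p)*e^(t) + 1)
K_X(t) = log M_X(t) = log(p) - log(-(1 - p)*e^(t) + 1)

κ_3 = D^3[K](0) = (p^2 - 3*p + 2)/p^3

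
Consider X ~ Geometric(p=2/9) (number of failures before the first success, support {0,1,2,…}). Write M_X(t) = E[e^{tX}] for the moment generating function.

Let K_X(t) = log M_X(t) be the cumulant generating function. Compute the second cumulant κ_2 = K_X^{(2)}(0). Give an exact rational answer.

M_X(t) = 2/(9*(1 - 7*e^(t)/9))
K_X(t) = log M_X(t) = -log(1 - 7*e^(t)/9) - 2*log(3) + log(2)
D^2[K](t) = 63*e^(t)/(49*e^(2*t) - 126*e^(t) + 81)

κ_2 = D^2[K](0) = 63/4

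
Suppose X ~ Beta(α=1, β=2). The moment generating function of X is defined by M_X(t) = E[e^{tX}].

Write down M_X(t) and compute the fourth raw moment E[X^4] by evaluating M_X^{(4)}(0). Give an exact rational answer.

E[X^4] = M′′′′(0) = 1/15

M_X(t) = ₁F₁(1; 3; t)
M′(t) = ₁F₁(2; 4; t)/3
M′′(t) = ₁F₁(3; 5; t)/6
M′′′(t) = ₁F₁(4; 6; t)/10
M′′′′(t) = ₁F₁(5; 7; t)/15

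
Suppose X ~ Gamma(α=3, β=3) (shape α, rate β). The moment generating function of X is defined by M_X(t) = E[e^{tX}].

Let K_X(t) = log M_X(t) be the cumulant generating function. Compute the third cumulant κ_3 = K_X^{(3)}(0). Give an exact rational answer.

M_X(t) = 27/(3 - t)^3
K_X(t) = log M_X(t) = -3*log(3 - t) + 3*log(3)
dK/dt = -3/(t - 3)
d^2K/dt^2 = 3/(t^2 - 6*t + 9)
d^3K/dt^3 = -6/(t^3 - 9*t^2 + 27*t - 27)

κ_3 = d^3K/dt^3 |_{t=0} = 2/9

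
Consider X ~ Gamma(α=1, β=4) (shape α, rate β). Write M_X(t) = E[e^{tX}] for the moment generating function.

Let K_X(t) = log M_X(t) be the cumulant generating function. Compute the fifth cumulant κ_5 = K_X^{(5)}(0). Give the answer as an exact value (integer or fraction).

κ_5 = K^(5)(0) = 3/128

M_X(t) = 4/(4 - t)
K_X(t) = log M_X(t) = -log(4 - t) + 2*log(2)
K^(5)(t) = -24/(t^5 - 20*t^4 + 160*t^3 - 640*t^2 + 1280*t - 1024)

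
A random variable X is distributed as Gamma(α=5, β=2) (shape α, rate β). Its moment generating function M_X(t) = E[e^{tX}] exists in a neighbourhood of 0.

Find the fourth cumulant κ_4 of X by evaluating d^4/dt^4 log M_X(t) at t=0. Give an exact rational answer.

κ_4 = d^4K/dt^4 |_{t=0} = 15/8

M_X(t) = 32/(2 - t)^5
K_X(t) = log M_X(t) = -5*log(2 - t) + 5*log(2)
dK/dt = -5/(t - 2)
d^2K/dt^2 = 5/(t^2 - 4*t + 4)
d^3K/dt^3 = -10/(t^3 - 6*t^2 + 12*t - 8)
d^4K/dt^4 = 30/(t^4 - 8*t^3 + 24*t^2 - 32*t + 16)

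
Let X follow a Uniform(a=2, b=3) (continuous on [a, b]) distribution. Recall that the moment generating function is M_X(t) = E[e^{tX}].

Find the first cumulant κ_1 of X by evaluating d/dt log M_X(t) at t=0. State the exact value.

κ_1 = K′(0) = 5/2

M_X(t) = (e^(3*t) - e^(2*t))/t
K_X(t) = log M_X(t) = -log(t) + log(e^(3*t) - e^(2*t))
K′(t) = (3*t*e^(t) - 2*t - e^(t) + 1)/(t*e^(t) - t)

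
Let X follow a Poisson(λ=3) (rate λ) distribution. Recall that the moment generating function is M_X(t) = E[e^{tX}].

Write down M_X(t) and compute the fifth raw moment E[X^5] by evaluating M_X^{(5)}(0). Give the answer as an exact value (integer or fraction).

E[X^5] = M^(5)(0) = 1866

M_X(t) = e^(3*e^(t) - 3)
M^(5)(t) = (243*e^(5*t)*e^(3*e^(t)) + 810*e^(4*t)*e^(3*e^(t)) + 675*e^(3*t)*e^(3*e^(t)) + 135*e^(2*t)*e^(3*e^(t)) + 3*e^(t)*e^(3*e^(t)))*e^(-3)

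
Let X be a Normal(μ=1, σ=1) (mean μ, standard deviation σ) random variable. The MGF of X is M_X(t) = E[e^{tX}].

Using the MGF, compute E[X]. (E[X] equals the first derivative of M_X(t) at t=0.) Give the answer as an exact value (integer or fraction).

E[X] = D[M](0) = 1

M_X(t) = e^(t^2/2 + t)
D[M](t) = t*e^(t)*e^(t^2/2) + e^(t)*e^(t^2/2)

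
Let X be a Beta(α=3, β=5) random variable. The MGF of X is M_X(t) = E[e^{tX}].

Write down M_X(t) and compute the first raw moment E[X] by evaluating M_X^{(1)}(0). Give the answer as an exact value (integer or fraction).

M_X(t) = ₁F₁(3; 8; t)
D[M](t) = 3*₁F₁(4; 9; t)/8

E[X] = D[M](0) = 3/8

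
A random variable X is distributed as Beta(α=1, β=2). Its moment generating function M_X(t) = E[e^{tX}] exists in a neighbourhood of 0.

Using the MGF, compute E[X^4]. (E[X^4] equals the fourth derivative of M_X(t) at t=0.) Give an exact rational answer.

E[X^4] = M^(4)(0) = 1/15

M_X(t) = ₁F₁(1; 3; t)
M^(4)(t) = ₁F₁(5; 7; t)/15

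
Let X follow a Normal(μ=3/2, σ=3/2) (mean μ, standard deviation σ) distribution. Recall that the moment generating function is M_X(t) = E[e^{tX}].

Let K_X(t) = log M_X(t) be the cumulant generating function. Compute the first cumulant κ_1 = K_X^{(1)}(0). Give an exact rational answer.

M_X(t) = e^(9*t^2/8 + 3*t/2)
K_X(t) = log M_X(t) = 9*t^2/8 + 3*t/2
dK/dt = 9*t/4 + 3/2

κ_1 = dK/dt |_{t=0} = 3/2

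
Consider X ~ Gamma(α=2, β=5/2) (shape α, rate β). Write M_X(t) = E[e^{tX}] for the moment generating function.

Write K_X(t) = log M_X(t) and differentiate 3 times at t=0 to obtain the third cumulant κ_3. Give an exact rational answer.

M_X(t) = 25/(4*(5/2 - t)^2)
K_X(t) = log M_X(t) = -2*log(5/2 - t) - 2*log(2) + 2*log(5)
dK/dt = -4/(2*t - 5)
d^2K/dt^2 = 8/(4*t^2 - 20*t + 25)
d^3K/dt^3 = -32/(8*t^3 - 60*t^2 + 150*t - 125)

κ_3 = d^3K/dt^3 |_{t=0} = 32/125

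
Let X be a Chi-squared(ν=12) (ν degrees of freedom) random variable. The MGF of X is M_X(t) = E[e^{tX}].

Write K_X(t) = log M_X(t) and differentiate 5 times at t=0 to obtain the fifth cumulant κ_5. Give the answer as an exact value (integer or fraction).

κ_5 = K′′′′′(0) = 4608

M_X(t) = (1 - 2*t)^(-6)
K_X(t) = log M_X(t) = -6*log(1 - 2*t)
K′(t) = -12/(2*t - 1)
K′′(t) = 24/(4*t^2 - 4*t + 1)
K′′′(t) = -96/(8*t^3 - 12*t^2 + 6*t - 1)
K′′′′(t) = 576/(16*t^4 - 32*t^3 + 24*t^2 - 8*t + 1)
K′′′′′(t) = -4608/(32*t^5 - 80*t^4 + 80*t^3 - 40*t^2 + 10*t - 1)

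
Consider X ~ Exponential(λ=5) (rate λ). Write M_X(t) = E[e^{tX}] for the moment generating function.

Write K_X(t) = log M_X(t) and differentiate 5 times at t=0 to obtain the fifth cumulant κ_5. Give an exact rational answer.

κ_5 = K′′′′′(0) = 24/3125

M_X(t) = 5/(5 - t)
K_X(t) = log M_X(t) = -log(5 - t) + log(5)
K′(t) = -1/(t - 5)
K′′(t) = 1/(t^2 - 10*t + 25)
K′′′(t) = -2/(t^3 - 15*t^2 + 75*t - 125)
K′′′′(t) = 6/(t^4 - 20*t^3 + 150*t^2 - 500*t + 625)
K′′′′′(t) = -24/(t^5 - 25*t^4 + 250*t^3 - 1250*t^2 + 3125*t - 3125)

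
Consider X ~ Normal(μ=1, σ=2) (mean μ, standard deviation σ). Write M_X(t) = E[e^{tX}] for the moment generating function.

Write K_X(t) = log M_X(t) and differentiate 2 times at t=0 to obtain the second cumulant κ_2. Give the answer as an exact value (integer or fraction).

M_X(t) = e^(2*t^2 + t)
K_X(t) = log M_X(t) = 2*t^2 + t
K′(t) = 4*t + 1
K′′(t) = 4

κ_2 = K′′(0) = 4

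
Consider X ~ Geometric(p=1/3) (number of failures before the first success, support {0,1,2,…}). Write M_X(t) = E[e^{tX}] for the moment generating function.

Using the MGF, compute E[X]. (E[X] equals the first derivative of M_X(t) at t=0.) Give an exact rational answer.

M_X(t) = 1/(3*(1 - 2*e^(t)/3))
dM/dt = 2*e^(t)/(4*e^(2*t) - 12*e^(t) + 9)

E[X] = dM/dt |_{t=0} = 2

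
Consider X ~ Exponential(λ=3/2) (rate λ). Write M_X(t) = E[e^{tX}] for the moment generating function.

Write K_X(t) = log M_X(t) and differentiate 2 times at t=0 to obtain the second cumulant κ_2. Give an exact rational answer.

κ_2 = d^2K/dt^2 |_{t=0} = 4/9

M_X(t) = 3/(2*(3/2 - t))
K_X(t) = log M_X(t) = -log(3/2 - t) - log(2) + log(3)
dK/dt = -2/(2*t - 3)
d^2K/dt^2 = 4/(4*t^2 - 12*t + 9)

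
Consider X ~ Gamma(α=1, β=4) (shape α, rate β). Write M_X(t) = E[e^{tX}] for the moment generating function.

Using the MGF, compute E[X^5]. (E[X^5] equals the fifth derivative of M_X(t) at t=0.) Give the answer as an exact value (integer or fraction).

M_X(t) = 4/(4 - t)
M^(5)(t) = 480/(t^6 - 24*t^5 + 240*t^4 - 1280*t^3 + 3840*t^2 - 6144*t + 4096)

E[X^5] = M^(5)(0) = 15/128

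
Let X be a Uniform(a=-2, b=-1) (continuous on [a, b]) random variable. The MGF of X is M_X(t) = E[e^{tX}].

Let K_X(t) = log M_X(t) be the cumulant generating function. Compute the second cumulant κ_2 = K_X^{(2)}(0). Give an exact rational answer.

M_X(t) = (e^(-t) - e^(-2*t))/t
K_X(t) = log M_X(t) = -log(t) + log(e^(-t) - e^(-2*t))
D^2[K](t) = (-t^2*e^(t) + e^(2*t) - 2*e^(t) + 1)/(t^2*e^(2*t) - 2*t^2*e^(t) + t^2)

κ_2 = D^2[K](0) = 1/12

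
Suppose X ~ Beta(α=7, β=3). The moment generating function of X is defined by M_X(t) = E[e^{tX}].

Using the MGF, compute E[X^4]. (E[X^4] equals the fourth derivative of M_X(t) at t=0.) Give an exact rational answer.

E[X^4] = M^(4)(0) = 42/143

M_X(t) = ₁F₁(7; 10; t)
M^(4)(t) = 42*₁F₁(11; 14; t)/143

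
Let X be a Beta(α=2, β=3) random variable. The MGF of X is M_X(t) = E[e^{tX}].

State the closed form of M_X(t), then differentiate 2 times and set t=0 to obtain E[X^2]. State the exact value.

E[X^2] = M^(2)(0) = 1/5

M_X(t) = ₁F₁(2; 5; t)
M^(2)(t) = ₁F₁(4; 7; t)/5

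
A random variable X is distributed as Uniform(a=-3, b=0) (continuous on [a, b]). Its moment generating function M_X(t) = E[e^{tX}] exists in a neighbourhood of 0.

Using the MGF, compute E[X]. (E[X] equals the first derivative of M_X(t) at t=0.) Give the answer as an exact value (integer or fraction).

E[X] = M′(0) = -3/2

M_X(t) = (1 - e^(-3*t))/(3*t)
M′(t) = (3*t - e^(3*t) + 1)*e^(-3*t)/(3*t^2)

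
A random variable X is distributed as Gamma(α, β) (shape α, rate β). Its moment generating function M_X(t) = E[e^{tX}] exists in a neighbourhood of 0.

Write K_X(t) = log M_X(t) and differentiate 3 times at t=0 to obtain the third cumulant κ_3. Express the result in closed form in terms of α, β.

κ_3 = K′′′(0) = 2*α/β^3

M_X(t) = (β/(β - t))^α
K_X(t) = log M_X(t) = α*(log(β) - log(β - t))
K′(t) = -α/(-β + t)
K′′(t) = α/(β^2 - 2*β*t + t^2)
K′′′(t) = -2*α/(-β^3 + 3*β^2*t - 3*β*t^2 + t^3)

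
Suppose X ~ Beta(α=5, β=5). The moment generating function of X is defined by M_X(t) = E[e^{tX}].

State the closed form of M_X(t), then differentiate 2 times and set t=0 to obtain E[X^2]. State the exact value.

E[X^2] = M′′(0) = 3/11

M_X(t) = ₁F₁(5; 10; t)
M′(t) = ₁F₁(6; 11; t)/2
M′′(t) = 3*₁F₁(7; 12; t)/11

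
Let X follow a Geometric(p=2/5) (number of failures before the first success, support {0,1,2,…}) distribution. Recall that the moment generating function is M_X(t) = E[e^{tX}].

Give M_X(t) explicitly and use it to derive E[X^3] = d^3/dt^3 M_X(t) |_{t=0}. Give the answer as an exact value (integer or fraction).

M_X(t) = 2/(5*(1 - 3*e^(t)/5))
D^3[M](t) = (54*e^(3*t) + 360*e^(2*t) + 150*e^(t))/(81*e^(4*t) - 540*e^(3*t) + 1350*e^(2*t) - 1500*e^(t) + 625)

E[X^3] = D^3[M](0) = 141/4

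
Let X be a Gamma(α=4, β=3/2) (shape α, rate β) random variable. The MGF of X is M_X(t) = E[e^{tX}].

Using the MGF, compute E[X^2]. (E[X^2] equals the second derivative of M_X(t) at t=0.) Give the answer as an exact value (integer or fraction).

E[X^2] = M′′(0) = 80/9

M_X(t) = 81/(16*(3/2 - t)^4)
M′(t) = -648/(32*t^5 - 240*t^4 + 720*t^3 - 1080*t^2 + 810*t - 243)
M′′(t) = 6480/(64*t^6 - 576*t^5 + 2160*t^4 - 4320*t^3 + 4860*t^2 - 2916*t + 729)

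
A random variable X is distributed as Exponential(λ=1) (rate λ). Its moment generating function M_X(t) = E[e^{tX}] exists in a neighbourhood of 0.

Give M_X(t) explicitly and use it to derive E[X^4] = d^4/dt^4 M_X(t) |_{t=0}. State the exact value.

M_X(t) = 1/(1 - t)
M^(4)(t) = -24/(t^5 - 5*t^4 + 10*t^3 - 10*t^2 + 5*t - 1)

E[X^4] = M^(4)(0) = 24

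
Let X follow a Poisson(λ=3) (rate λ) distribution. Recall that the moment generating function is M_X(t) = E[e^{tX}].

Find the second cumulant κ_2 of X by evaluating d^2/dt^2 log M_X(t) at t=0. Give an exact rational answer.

κ_2 = D^2[K](0) = 3

M_X(t) = e^(3*e^(t) - 3)
K_X(t) = log M_X(t) = 3*e^(t) - 3
D^2[K](t) = 3*e^(t)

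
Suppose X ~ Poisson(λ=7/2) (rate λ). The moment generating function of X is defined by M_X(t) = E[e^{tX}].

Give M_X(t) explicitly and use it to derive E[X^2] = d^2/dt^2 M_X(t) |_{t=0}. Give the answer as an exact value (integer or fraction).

E[X^2] = M^(2)(0) = 63/4

M_X(t) = e^(7*e^(t)/2 - 7/2)
M^(2)(t) = (49*e^(2*t)*e^(7*e^(t)/2) + 14*e^(t)*e^(7*e^(t)/2))*e^(-7/2)/4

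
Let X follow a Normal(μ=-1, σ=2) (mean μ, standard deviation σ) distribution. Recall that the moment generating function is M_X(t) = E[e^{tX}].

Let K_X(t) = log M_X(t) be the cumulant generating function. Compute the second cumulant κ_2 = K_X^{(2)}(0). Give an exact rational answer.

κ_2 = K′′(0) = 4

M_X(t) = e^(2*t^2 - t)
K_X(t) = log M_X(t) = 2*t^2 - t
K′(t) = 4*t - 1
K′′(t) = 4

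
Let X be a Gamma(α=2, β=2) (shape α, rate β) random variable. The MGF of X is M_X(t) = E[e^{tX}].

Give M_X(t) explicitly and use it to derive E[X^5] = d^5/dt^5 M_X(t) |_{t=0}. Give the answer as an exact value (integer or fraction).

M_X(t) = 4/(2 - t)^2
dM/dt = -8/(t^3 - 6*t^2 + 12*t - 8)
d^2M/dt^2 = 24/(t^4 - 8*t^3 + 24*t^2 - 32*t + 16)
d^3M/dt^3 = -96/(t^5 - 10*t^4 + 40*t^3 - 80*t^2 + 80*t - 32)
d^4M/dt^4 = 480/(t^6 - 12*t^5 + 60*t^4 - 160*t^3 + 240*t^2 - 192*t + 64)
d^5M/dt^5 = -2880/(t^7 - 14*t^6 + 84*t^5 - 280*t^4 + 560*t^3 - 672*t^2 + 448*t - 128)

E[X^5] = d^5M/dt^5 |_{t=0} = 45/2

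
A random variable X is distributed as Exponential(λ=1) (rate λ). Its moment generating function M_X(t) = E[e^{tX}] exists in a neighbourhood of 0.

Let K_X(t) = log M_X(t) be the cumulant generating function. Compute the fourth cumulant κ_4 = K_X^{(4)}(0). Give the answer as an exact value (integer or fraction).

κ_4 = D^4[K](0) = 6

M_X(t) = 1/(1 - t)
K_X(t) = log M_X(t) = -log(1 - t)
D^4[K](t) = 6/(t^4 - 4*t^3 + 6*t^2 - 4*t + 1)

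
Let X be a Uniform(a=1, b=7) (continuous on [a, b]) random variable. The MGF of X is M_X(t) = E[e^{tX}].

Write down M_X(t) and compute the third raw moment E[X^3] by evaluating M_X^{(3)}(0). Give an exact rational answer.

M_X(t) = (e^(7*t) - e^(t))/(6*t)
M^(3)(t) = (343*t^3*e^(7*t) - t^3*e^(t) - 147*t^2*e^(7*t) + 3*t^2*e^(t) + 42*t*e^(7*t) - 6*t*e^(t) - 6*e^(7*t) + 6*e^(t))/(6*t^4)

E[X^3] = M^(3)(0) = 100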